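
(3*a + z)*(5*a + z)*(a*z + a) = 15*a^3*z + 15*a^3 + 8*a^2*z^2 + 8*a^2*z + a*z^3 + a*z^2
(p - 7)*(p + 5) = p^2 - 2*p - 35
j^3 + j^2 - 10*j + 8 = (j - 2)*(j - 1)*(j + 4)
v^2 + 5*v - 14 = (v - 2)*(v + 7)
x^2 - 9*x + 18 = (x - 6)*(x - 3)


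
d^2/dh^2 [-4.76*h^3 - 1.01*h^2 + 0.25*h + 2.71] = -28.56*h - 2.02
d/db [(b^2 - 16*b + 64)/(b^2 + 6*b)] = 2*(11*b^2 - 64*b - 192)/(b^2*(b^2 + 12*b + 36))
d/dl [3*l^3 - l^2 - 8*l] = 9*l^2 - 2*l - 8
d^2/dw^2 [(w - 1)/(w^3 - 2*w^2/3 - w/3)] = 6*(27*w^2 + 9*w + 1)/(w^3*(27*w^3 + 27*w^2 + 9*w + 1))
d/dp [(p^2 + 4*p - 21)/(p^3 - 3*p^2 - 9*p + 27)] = (-p^2 - 14*p - 9)/(p^4 - 18*p^2 + 81)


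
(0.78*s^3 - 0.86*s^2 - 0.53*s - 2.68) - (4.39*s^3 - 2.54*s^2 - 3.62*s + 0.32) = -3.61*s^3 + 1.68*s^2 + 3.09*s - 3.0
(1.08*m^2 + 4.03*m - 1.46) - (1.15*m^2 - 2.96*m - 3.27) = -0.0699999999999998*m^2 + 6.99*m + 1.81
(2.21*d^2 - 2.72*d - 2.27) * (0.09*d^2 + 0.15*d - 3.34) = 0.1989*d^4 + 0.0866999999999999*d^3 - 7.9937*d^2 + 8.7443*d + 7.5818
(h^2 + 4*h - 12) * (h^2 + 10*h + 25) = h^4 + 14*h^3 + 53*h^2 - 20*h - 300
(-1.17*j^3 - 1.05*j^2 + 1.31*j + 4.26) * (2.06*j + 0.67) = -2.4102*j^4 - 2.9469*j^3 + 1.9951*j^2 + 9.6533*j + 2.8542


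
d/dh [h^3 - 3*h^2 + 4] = 3*h*(h - 2)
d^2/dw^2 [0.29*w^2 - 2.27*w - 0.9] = 0.580000000000000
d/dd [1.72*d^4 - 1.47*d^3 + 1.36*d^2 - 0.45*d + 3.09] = 6.88*d^3 - 4.41*d^2 + 2.72*d - 0.45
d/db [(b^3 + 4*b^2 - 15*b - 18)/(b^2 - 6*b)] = (b^4 - 12*b^3 - 9*b^2 + 36*b - 108)/(b^2*(b^2 - 12*b + 36))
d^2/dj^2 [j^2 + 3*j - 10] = 2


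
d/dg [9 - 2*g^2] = -4*g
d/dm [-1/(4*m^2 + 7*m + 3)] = (8*m + 7)/(4*m^2 + 7*m + 3)^2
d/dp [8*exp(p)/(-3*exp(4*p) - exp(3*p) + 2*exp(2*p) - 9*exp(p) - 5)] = (72*exp(4*p) + 16*exp(3*p) - 16*exp(2*p) - 40)*exp(p)/(9*exp(8*p) + 6*exp(7*p) - 11*exp(6*p) + 50*exp(5*p) + 52*exp(4*p) - 26*exp(3*p) + 61*exp(2*p) + 90*exp(p) + 25)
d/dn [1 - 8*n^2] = -16*n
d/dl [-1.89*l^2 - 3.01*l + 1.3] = -3.78*l - 3.01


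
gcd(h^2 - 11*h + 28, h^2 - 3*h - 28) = h - 7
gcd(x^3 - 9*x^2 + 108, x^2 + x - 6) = x + 3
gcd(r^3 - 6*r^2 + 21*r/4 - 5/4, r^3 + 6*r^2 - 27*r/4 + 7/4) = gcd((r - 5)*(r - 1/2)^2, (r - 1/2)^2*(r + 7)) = r^2 - r + 1/4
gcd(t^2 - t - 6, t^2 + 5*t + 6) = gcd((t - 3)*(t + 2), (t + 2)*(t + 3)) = t + 2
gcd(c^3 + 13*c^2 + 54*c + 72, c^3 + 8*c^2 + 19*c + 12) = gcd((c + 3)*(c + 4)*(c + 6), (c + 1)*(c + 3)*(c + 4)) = c^2 + 7*c + 12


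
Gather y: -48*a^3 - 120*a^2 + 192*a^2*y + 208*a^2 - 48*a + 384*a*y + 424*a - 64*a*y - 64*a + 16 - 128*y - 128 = -48*a^3 + 88*a^2 + 312*a + y*(192*a^2 + 320*a - 128) - 112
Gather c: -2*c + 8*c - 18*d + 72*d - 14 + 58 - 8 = 6*c + 54*d + 36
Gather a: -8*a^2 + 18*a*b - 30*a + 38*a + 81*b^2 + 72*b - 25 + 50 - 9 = -8*a^2 + a*(18*b + 8) + 81*b^2 + 72*b + 16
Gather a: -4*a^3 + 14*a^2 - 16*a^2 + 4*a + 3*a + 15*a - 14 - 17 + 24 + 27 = -4*a^3 - 2*a^2 + 22*a + 20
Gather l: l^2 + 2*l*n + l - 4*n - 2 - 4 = l^2 + l*(2*n + 1) - 4*n - 6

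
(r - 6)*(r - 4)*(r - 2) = r^3 - 12*r^2 + 44*r - 48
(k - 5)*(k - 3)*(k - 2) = k^3 - 10*k^2 + 31*k - 30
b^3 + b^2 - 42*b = b*(b - 6)*(b + 7)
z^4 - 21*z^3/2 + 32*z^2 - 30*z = z*(z - 6)*(z - 5/2)*(z - 2)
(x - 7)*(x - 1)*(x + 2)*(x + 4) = x^4 - 2*x^3 - 33*x^2 - 22*x + 56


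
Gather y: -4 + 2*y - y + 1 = y - 3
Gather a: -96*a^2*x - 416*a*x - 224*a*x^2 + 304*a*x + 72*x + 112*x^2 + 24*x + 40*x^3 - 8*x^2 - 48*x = -96*a^2*x + a*(-224*x^2 - 112*x) + 40*x^3 + 104*x^2 + 48*x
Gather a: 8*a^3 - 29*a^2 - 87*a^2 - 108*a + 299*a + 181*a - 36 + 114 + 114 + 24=8*a^3 - 116*a^2 + 372*a + 216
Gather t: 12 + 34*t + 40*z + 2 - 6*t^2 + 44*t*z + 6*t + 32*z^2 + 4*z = -6*t^2 + t*(44*z + 40) + 32*z^2 + 44*z + 14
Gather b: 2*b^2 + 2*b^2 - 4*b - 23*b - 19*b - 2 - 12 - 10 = 4*b^2 - 46*b - 24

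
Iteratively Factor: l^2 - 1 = (l + 1)*(l - 1)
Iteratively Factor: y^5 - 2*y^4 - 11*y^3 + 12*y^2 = (y + 3)*(y^4 - 5*y^3 + 4*y^2) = (y - 1)*(y + 3)*(y^3 - 4*y^2) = y*(y - 1)*(y + 3)*(y^2 - 4*y) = y*(y - 4)*(y - 1)*(y + 3)*(y)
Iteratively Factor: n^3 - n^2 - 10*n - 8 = (n - 4)*(n^2 + 3*n + 2) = (n - 4)*(n + 1)*(n + 2)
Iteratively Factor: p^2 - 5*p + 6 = (p - 2)*(p - 3)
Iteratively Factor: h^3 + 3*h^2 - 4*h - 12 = (h - 2)*(h^2 + 5*h + 6) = (h - 2)*(h + 3)*(h + 2)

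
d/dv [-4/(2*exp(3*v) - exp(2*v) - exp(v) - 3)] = (24*exp(2*v) - 8*exp(v) - 4)*exp(v)/(-2*exp(3*v) + exp(2*v) + exp(v) + 3)^2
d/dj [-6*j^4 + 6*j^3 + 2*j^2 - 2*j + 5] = -24*j^3 + 18*j^2 + 4*j - 2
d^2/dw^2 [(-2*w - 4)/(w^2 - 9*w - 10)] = 4*((w + 2)*(2*w - 9)^2 + (3*w - 7)*(-w^2 + 9*w + 10))/(-w^2 + 9*w + 10)^3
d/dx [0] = 0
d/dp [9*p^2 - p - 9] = 18*p - 1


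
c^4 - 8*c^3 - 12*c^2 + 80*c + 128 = (c - 8)*(c - 4)*(c + 2)^2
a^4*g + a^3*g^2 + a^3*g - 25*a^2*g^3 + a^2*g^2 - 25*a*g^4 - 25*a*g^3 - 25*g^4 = (a - 5*g)*(a + g)*(a + 5*g)*(a*g + g)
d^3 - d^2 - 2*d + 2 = (d - 1)*(d - sqrt(2))*(d + sqrt(2))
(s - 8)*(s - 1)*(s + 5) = s^3 - 4*s^2 - 37*s + 40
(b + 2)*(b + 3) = b^2 + 5*b + 6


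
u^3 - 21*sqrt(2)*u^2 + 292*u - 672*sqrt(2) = (u - 8*sqrt(2))*(u - 7*sqrt(2))*(u - 6*sqrt(2))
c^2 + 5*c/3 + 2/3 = (c + 2/3)*(c + 1)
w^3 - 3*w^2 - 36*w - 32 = (w - 8)*(w + 1)*(w + 4)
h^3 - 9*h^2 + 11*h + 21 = (h - 7)*(h - 3)*(h + 1)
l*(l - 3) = l^2 - 3*l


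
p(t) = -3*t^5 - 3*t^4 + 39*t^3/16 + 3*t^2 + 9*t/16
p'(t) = -15*t^4 - 12*t^3 + 117*t^2/16 + 6*t + 9/16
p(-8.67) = 128646.94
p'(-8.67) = -76436.67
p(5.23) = -13549.81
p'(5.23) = -12707.42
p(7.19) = -64597.86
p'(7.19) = -44125.91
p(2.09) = -140.34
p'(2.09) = -350.71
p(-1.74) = 15.61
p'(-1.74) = -62.02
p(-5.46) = 11580.84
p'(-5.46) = -11191.92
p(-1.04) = 0.06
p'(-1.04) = -1.82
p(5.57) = -18454.32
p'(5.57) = -16251.02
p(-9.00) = 155925.00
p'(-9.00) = -89128.12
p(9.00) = -194805.00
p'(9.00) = -106516.12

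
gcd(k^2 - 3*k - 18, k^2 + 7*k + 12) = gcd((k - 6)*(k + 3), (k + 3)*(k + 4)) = k + 3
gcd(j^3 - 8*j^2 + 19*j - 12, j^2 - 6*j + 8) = j - 4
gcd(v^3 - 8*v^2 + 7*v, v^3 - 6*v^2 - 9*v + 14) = v^2 - 8*v + 7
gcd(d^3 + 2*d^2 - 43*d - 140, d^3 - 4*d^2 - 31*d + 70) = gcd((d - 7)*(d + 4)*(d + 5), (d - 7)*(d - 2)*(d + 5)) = d^2 - 2*d - 35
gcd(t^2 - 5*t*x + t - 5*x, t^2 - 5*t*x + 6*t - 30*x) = -t + 5*x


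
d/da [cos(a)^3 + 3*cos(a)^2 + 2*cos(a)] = (3*sin(a)^2 - 6*cos(a) - 5)*sin(a)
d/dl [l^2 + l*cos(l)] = -l*sin(l) + 2*l + cos(l)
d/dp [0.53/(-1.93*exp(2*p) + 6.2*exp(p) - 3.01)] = (2.0458*exp(p) - 3.286)*exp(p)/(1.93*exp(2*p) - 6.2*exp(p) + 3.01)^2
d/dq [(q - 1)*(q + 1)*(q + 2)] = 3*q^2 + 4*q - 1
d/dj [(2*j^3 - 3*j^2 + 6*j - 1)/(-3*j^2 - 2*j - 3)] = 2*(-3*j^4 - 4*j^3 + 3*j^2 + 6*j - 10)/(9*j^4 + 12*j^3 + 22*j^2 + 12*j + 9)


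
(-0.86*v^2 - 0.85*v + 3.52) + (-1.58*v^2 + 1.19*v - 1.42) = -2.44*v^2 + 0.34*v + 2.1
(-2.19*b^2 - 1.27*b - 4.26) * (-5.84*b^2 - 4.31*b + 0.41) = 12.7896*b^4 + 16.8557*b^3 + 29.4542*b^2 + 17.8399*b - 1.7466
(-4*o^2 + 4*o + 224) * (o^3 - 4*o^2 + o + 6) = -4*o^5 + 20*o^4 + 204*o^3 - 916*o^2 + 248*o + 1344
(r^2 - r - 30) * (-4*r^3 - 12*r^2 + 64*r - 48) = -4*r^5 - 8*r^4 + 196*r^3 + 248*r^2 - 1872*r + 1440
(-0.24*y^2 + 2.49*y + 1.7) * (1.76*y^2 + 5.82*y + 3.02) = -0.4224*y^4 + 2.9856*y^3 + 16.759*y^2 + 17.4138*y + 5.134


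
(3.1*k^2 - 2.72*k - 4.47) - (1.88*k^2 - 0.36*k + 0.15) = 1.22*k^2 - 2.36*k - 4.62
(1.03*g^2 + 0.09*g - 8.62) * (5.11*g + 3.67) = 5.2633*g^3 + 4.24*g^2 - 43.7179*g - 31.6354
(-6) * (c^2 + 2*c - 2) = -6*c^2 - 12*c + 12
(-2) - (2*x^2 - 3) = 1 - 2*x^2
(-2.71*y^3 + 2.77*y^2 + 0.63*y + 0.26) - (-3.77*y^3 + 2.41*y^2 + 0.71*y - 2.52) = 1.06*y^3 + 0.36*y^2 - 0.08*y + 2.78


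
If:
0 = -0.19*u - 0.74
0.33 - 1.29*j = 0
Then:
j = 0.26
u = -3.89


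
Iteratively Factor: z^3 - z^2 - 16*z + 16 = (z - 1)*(z^2 - 16) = (z - 4)*(z - 1)*(z + 4)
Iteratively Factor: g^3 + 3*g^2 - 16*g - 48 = (g + 3)*(g^2 - 16) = (g - 4)*(g + 3)*(g + 4)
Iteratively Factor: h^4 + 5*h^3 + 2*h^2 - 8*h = (h + 2)*(h^3 + 3*h^2 - 4*h) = (h + 2)*(h + 4)*(h^2 - h) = h*(h + 2)*(h + 4)*(h - 1)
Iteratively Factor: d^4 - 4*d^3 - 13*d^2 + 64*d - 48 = (d - 1)*(d^3 - 3*d^2 - 16*d + 48) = (d - 3)*(d - 1)*(d^2 - 16) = (d - 3)*(d - 1)*(d + 4)*(d - 4)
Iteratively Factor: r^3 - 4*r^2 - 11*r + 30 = (r - 5)*(r^2 + r - 6) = (r - 5)*(r - 2)*(r + 3)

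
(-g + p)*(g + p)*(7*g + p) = -7*g^3 - g^2*p + 7*g*p^2 + p^3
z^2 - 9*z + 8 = (z - 8)*(z - 1)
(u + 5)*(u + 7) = u^2 + 12*u + 35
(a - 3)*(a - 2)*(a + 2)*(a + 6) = a^4 + 3*a^3 - 22*a^2 - 12*a + 72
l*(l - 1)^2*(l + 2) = l^4 - 3*l^2 + 2*l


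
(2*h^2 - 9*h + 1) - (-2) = 2*h^2 - 9*h + 3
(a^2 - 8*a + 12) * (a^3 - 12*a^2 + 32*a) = a^5 - 20*a^4 + 140*a^3 - 400*a^2 + 384*a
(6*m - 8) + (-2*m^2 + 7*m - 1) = -2*m^2 + 13*m - 9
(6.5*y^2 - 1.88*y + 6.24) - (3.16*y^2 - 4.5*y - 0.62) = 3.34*y^2 + 2.62*y + 6.86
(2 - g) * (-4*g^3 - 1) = 4*g^4 - 8*g^3 + g - 2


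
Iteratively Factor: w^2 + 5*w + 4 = (w + 1)*(w + 4)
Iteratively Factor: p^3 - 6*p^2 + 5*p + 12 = (p - 3)*(p^2 - 3*p - 4) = (p - 3)*(p + 1)*(p - 4)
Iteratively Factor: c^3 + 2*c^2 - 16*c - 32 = (c - 4)*(c^2 + 6*c + 8) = (c - 4)*(c + 4)*(c + 2)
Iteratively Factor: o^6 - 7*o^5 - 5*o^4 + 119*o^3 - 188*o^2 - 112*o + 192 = (o - 4)*(o^5 - 3*o^4 - 17*o^3 + 51*o^2 + 16*o - 48) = (o - 4)*(o + 4)*(o^4 - 7*o^3 + 11*o^2 + 7*o - 12) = (o - 4)*(o - 1)*(o + 4)*(o^3 - 6*o^2 + 5*o + 12) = (o - 4)^2*(o - 1)*(o + 4)*(o^2 - 2*o - 3) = (o - 4)^2*(o - 3)*(o - 1)*(o + 4)*(o + 1)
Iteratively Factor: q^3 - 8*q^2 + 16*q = (q)*(q^2 - 8*q + 16) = q*(q - 4)*(q - 4)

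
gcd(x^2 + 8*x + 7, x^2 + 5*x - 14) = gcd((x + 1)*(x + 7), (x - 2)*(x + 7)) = x + 7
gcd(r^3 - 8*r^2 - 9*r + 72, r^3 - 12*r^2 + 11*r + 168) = r^2 - 5*r - 24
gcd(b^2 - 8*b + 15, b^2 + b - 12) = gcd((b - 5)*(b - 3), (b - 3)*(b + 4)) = b - 3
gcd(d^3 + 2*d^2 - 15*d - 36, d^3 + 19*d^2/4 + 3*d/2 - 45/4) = d^2 + 6*d + 9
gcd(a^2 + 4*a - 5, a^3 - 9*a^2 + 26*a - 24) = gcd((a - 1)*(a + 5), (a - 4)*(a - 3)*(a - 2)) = 1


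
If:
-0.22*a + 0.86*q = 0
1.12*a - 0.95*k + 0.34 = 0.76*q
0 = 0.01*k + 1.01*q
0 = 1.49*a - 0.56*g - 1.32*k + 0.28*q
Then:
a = -0.01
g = -0.85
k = 0.34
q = -0.00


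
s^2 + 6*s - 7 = (s - 1)*(s + 7)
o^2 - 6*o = o*(o - 6)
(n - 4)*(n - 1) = n^2 - 5*n + 4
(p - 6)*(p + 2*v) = p^2 + 2*p*v - 6*p - 12*v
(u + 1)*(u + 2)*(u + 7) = u^3 + 10*u^2 + 23*u + 14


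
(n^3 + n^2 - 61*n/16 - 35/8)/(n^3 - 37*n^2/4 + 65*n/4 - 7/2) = (16*n^2 + 48*n + 35)/(4*(4*n^2 - 29*n + 7))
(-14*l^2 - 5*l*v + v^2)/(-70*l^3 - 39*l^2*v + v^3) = 1/(5*l + v)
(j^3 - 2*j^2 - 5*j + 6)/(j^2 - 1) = (j^2 - j - 6)/(j + 1)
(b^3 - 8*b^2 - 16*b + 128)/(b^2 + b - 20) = (b^2 - 4*b - 32)/(b + 5)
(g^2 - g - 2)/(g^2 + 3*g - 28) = (g^2 - g - 2)/(g^2 + 3*g - 28)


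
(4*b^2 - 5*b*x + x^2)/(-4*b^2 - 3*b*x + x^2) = (-b + x)/(b + x)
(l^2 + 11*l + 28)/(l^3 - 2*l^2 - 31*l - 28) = (l + 7)/(l^2 - 6*l - 7)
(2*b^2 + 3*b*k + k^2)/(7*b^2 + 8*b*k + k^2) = (2*b + k)/(7*b + k)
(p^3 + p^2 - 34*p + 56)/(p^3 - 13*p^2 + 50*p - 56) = (p + 7)/(p - 7)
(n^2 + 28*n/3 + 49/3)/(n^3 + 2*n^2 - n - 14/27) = 9*(n + 7)/(9*n^2 - 3*n - 2)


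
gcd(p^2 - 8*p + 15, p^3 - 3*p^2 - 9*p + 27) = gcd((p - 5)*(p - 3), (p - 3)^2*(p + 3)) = p - 3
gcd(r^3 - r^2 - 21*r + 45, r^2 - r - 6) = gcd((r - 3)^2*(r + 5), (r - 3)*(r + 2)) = r - 3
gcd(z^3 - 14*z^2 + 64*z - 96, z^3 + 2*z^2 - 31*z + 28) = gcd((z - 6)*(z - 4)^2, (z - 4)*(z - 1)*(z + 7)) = z - 4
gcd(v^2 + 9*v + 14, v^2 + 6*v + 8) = v + 2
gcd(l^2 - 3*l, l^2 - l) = l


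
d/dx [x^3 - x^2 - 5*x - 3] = 3*x^2 - 2*x - 5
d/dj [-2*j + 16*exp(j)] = 16*exp(j) - 2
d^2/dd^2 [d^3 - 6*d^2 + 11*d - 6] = 6*d - 12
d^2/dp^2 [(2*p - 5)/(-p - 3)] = 22/(p + 3)^3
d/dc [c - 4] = 1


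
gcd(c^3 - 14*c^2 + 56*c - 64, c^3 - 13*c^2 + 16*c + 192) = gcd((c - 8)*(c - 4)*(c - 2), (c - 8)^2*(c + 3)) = c - 8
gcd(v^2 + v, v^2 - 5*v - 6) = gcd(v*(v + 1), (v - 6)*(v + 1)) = v + 1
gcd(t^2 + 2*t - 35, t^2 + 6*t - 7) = t + 7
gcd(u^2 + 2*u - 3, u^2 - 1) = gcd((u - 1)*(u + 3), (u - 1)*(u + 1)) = u - 1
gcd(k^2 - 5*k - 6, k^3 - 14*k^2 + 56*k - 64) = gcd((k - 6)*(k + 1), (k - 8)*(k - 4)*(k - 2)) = 1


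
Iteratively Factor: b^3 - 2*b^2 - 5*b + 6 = (b - 1)*(b^2 - b - 6) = (b - 1)*(b + 2)*(b - 3)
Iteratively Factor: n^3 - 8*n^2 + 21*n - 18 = (n - 3)*(n^2 - 5*n + 6) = (n - 3)^2*(n - 2)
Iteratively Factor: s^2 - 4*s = (s)*(s - 4)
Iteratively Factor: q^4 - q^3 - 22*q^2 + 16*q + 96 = (q + 4)*(q^3 - 5*q^2 - 2*q + 24) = (q + 2)*(q + 4)*(q^2 - 7*q + 12) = (q - 3)*(q + 2)*(q + 4)*(q - 4)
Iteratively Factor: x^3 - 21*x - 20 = (x + 4)*(x^2 - 4*x - 5) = (x + 1)*(x + 4)*(x - 5)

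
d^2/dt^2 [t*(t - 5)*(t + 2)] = 6*t - 6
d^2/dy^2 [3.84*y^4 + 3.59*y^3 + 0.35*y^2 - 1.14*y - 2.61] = 46.08*y^2 + 21.54*y + 0.7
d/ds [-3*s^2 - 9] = -6*s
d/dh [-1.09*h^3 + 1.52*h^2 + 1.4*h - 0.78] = -3.27*h^2 + 3.04*h + 1.4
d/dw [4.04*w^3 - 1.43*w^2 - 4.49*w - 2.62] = 12.12*w^2 - 2.86*w - 4.49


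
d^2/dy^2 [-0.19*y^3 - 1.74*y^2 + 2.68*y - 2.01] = -1.14*y - 3.48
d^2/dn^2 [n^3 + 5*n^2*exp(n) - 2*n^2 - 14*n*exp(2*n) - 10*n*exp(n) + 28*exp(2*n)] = 5*n^2*exp(n) - 56*n*exp(2*n) + 10*n*exp(n) + 6*n + 56*exp(2*n) - 10*exp(n) - 4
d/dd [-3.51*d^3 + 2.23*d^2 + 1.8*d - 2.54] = -10.53*d^2 + 4.46*d + 1.8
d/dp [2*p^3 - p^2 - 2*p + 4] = 6*p^2 - 2*p - 2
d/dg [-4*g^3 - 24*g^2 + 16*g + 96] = -12*g^2 - 48*g + 16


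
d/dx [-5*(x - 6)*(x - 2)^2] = 5*(14 - 3*x)*(x - 2)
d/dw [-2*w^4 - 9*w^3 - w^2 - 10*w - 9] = -8*w^3 - 27*w^2 - 2*w - 10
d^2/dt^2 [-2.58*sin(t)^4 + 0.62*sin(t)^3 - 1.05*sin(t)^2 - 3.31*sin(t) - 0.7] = 41.28*sin(t)^4 - 5.58*sin(t)^3 - 26.76*sin(t)^2 + 7.03*sin(t) - 2.1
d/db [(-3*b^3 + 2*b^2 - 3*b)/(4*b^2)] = -3/4 + 3/(4*b^2)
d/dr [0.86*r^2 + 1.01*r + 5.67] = 1.72*r + 1.01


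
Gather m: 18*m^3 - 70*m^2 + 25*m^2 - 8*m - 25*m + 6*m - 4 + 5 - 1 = 18*m^3 - 45*m^2 - 27*m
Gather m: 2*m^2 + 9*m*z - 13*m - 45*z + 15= 2*m^2 + m*(9*z - 13) - 45*z + 15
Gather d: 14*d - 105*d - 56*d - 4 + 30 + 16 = 42 - 147*d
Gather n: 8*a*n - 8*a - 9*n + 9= -8*a + n*(8*a - 9) + 9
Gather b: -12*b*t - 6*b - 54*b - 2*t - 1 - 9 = b*(-12*t - 60) - 2*t - 10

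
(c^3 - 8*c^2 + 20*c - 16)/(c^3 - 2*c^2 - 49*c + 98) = (c^2 - 6*c + 8)/(c^2 - 49)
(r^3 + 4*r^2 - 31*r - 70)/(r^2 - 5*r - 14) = (r^2 + 2*r - 35)/(r - 7)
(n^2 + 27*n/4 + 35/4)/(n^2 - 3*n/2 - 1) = (4*n^2 + 27*n + 35)/(2*(2*n^2 - 3*n - 2))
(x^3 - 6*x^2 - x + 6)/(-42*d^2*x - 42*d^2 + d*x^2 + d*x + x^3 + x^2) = (x^2 - 7*x + 6)/(-42*d^2 + d*x + x^2)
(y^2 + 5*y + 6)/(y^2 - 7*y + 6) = (y^2 + 5*y + 6)/(y^2 - 7*y + 6)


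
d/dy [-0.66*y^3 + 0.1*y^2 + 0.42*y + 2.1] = -1.98*y^2 + 0.2*y + 0.42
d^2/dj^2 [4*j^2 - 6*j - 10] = 8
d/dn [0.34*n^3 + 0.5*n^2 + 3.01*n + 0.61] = 1.02*n^2 + 1.0*n + 3.01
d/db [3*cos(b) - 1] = -3*sin(b)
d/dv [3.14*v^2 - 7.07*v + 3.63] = 6.28*v - 7.07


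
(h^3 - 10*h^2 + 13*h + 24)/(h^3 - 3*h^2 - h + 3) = (h - 8)/(h - 1)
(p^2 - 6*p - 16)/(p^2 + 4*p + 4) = (p - 8)/(p + 2)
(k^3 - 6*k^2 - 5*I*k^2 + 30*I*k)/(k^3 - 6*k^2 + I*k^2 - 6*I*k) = (k - 5*I)/(k + I)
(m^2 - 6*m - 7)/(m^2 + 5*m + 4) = (m - 7)/(m + 4)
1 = 1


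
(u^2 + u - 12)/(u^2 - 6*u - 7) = (-u^2 - u + 12)/(-u^2 + 6*u + 7)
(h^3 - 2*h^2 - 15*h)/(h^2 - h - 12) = h*(h - 5)/(h - 4)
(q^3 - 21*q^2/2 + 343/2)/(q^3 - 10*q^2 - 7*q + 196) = (q + 7/2)/(q + 4)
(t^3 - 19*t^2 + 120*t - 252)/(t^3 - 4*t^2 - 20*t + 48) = (t^2 - 13*t + 42)/(t^2 + 2*t - 8)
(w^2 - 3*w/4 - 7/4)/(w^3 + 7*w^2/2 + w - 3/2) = (4*w - 7)/(2*(2*w^2 + 5*w - 3))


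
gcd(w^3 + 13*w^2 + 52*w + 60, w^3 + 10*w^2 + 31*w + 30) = w^2 + 7*w + 10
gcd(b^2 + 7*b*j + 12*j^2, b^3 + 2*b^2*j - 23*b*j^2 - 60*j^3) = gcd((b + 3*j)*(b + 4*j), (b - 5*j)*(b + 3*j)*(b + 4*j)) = b^2 + 7*b*j + 12*j^2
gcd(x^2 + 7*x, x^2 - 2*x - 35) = 1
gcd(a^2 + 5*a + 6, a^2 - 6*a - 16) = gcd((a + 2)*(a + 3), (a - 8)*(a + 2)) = a + 2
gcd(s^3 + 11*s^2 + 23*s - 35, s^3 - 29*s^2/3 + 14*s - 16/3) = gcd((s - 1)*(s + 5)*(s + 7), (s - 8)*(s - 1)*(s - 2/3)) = s - 1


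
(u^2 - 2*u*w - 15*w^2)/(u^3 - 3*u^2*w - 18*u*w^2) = (u - 5*w)/(u*(u - 6*w))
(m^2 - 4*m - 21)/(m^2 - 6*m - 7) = (m + 3)/(m + 1)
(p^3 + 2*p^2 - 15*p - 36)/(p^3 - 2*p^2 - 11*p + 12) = (p + 3)/(p - 1)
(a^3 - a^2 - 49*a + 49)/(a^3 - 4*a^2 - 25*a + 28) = (a + 7)/(a + 4)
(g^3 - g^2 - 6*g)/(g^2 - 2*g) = (g^2 - g - 6)/(g - 2)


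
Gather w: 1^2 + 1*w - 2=w - 1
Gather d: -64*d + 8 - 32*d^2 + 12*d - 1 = -32*d^2 - 52*d + 7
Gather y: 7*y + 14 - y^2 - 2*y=-y^2 + 5*y + 14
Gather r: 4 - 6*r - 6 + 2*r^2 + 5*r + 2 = 2*r^2 - r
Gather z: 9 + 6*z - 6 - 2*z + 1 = 4*z + 4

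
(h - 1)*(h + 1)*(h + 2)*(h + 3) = h^4 + 5*h^3 + 5*h^2 - 5*h - 6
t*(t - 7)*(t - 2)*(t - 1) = t^4 - 10*t^3 + 23*t^2 - 14*t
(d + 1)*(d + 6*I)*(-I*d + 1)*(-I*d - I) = -d^4 - 2*d^3 - 7*I*d^3 + 5*d^2 - 14*I*d^2 + 12*d - 7*I*d + 6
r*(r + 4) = r^2 + 4*r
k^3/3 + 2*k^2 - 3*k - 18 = (k/3 + 1)*(k - 3)*(k + 6)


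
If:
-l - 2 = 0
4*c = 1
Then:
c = 1/4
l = -2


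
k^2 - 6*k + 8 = (k - 4)*(k - 2)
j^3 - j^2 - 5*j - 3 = (j - 3)*(j + 1)^2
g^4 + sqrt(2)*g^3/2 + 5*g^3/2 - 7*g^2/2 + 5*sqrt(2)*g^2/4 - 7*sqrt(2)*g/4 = g*(g - 1)*(g + 7/2)*(g + sqrt(2)/2)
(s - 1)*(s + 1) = s^2 - 1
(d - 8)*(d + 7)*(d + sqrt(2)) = d^3 - d^2 + sqrt(2)*d^2 - 56*d - sqrt(2)*d - 56*sqrt(2)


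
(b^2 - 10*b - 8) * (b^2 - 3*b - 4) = b^4 - 13*b^3 + 18*b^2 + 64*b + 32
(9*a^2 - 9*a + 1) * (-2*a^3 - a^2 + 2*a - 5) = -18*a^5 + 9*a^4 + 25*a^3 - 64*a^2 + 47*a - 5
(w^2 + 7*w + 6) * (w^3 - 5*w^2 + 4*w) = w^5 + 2*w^4 - 25*w^3 - 2*w^2 + 24*w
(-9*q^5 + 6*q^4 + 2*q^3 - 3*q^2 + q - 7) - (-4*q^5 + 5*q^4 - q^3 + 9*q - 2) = -5*q^5 + q^4 + 3*q^3 - 3*q^2 - 8*q - 5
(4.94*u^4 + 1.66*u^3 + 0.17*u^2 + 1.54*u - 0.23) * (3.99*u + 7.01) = 19.7106*u^5 + 41.2528*u^4 + 12.3149*u^3 + 7.3363*u^2 + 9.8777*u - 1.6123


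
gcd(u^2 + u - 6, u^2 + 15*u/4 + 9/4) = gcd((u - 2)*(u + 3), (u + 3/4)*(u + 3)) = u + 3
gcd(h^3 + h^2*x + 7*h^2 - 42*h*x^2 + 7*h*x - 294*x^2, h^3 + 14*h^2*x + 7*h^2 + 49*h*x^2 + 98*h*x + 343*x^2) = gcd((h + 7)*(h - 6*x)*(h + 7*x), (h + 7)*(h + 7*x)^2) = h^2 + 7*h*x + 7*h + 49*x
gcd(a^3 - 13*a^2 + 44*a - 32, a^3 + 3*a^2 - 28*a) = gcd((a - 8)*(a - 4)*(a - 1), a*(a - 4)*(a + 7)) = a - 4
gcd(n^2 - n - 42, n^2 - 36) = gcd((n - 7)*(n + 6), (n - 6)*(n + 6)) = n + 6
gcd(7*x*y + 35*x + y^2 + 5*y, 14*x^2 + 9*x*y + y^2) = 7*x + y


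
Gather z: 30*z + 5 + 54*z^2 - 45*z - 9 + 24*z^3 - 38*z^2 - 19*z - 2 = 24*z^3 + 16*z^2 - 34*z - 6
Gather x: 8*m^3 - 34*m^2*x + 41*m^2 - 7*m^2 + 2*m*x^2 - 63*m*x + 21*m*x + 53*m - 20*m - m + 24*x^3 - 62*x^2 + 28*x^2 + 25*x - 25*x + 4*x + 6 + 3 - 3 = 8*m^3 + 34*m^2 + 32*m + 24*x^3 + x^2*(2*m - 34) + x*(-34*m^2 - 42*m + 4) + 6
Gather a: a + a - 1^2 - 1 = 2*a - 2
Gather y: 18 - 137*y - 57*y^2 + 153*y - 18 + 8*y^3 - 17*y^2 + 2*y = 8*y^3 - 74*y^2 + 18*y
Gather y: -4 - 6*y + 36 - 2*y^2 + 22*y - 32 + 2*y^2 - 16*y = 0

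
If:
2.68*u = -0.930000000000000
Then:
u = -0.35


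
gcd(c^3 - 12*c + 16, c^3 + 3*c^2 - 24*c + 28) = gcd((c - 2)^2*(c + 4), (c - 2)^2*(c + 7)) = c^2 - 4*c + 4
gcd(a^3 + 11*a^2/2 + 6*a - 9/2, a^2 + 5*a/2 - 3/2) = a^2 + 5*a/2 - 3/2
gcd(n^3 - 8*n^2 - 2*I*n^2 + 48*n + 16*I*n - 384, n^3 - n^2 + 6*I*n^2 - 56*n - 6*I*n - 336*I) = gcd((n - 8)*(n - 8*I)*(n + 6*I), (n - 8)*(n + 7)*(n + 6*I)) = n^2 + n*(-8 + 6*I) - 48*I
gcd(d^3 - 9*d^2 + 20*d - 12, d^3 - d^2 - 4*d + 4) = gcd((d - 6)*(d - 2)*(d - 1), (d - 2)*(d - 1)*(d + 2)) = d^2 - 3*d + 2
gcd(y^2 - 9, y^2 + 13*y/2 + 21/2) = y + 3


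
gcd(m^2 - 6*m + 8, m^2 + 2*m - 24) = m - 4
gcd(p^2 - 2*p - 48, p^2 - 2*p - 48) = p^2 - 2*p - 48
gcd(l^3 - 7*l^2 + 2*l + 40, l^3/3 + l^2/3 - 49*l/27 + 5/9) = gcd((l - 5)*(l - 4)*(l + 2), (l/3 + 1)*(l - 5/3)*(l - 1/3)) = 1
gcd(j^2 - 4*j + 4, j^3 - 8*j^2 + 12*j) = j - 2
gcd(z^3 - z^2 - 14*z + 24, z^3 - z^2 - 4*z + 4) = z - 2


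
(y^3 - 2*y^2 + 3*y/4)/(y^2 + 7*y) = (y^2 - 2*y + 3/4)/(y + 7)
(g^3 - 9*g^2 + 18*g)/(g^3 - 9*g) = (g - 6)/(g + 3)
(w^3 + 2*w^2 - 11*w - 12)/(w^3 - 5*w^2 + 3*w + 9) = (w + 4)/(w - 3)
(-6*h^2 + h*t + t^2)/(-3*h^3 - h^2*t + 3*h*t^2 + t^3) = (-2*h + t)/(-h^2 + t^2)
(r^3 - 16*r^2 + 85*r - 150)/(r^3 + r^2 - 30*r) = (r^2 - 11*r + 30)/(r*(r + 6))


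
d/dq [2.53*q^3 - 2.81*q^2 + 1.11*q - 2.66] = 7.59*q^2 - 5.62*q + 1.11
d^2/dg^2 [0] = 0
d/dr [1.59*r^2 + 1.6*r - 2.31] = 3.18*r + 1.6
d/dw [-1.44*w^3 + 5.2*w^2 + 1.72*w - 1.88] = -4.32*w^2 + 10.4*w + 1.72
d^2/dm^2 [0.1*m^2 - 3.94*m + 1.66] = 0.200000000000000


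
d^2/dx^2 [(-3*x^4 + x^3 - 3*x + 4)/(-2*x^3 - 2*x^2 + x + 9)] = 2*(22*x^6 + 174*x^5 - 321*x^4 + 87*x^3 + 1731*x^2 - 273*x - 103)/(8*x^9 + 24*x^8 + 12*x^7 - 124*x^6 - 222*x^5 + 6*x^4 + 593*x^3 + 459*x^2 - 243*x - 729)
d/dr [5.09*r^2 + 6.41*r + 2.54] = 10.18*r + 6.41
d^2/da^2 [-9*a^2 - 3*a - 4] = -18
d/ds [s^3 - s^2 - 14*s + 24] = 3*s^2 - 2*s - 14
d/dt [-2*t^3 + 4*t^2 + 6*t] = -6*t^2 + 8*t + 6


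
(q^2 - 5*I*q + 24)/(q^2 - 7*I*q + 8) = (q + 3*I)/(q + I)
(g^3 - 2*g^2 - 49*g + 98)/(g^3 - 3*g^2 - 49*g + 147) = (g - 2)/(g - 3)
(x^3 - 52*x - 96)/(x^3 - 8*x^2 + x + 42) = (x^2 - 2*x - 48)/(x^2 - 10*x + 21)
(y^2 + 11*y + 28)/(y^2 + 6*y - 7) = (y + 4)/(y - 1)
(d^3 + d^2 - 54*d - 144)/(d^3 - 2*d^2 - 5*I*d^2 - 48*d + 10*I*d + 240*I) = (d + 3)/(d - 5*I)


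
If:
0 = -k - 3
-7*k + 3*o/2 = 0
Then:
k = -3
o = -14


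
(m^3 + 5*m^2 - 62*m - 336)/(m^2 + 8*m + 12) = (m^2 - m - 56)/(m + 2)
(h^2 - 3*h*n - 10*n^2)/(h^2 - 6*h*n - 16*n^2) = (h - 5*n)/(h - 8*n)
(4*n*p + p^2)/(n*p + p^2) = (4*n + p)/(n + p)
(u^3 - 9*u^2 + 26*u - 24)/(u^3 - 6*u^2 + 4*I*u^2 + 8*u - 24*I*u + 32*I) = (u - 3)/(u + 4*I)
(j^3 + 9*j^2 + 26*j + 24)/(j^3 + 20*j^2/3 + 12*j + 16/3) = 3*(j + 3)/(3*j + 2)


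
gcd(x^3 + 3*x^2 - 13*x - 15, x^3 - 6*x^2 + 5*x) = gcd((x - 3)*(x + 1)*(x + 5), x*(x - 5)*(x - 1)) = 1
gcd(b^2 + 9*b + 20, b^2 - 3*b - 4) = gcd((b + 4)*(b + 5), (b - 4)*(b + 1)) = 1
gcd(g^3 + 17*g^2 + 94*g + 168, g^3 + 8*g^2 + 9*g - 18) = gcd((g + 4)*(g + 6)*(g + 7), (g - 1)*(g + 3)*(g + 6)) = g + 6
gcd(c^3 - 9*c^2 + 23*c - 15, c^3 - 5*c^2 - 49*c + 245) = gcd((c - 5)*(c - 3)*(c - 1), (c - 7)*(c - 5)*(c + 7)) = c - 5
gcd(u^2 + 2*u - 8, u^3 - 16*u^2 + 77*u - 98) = u - 2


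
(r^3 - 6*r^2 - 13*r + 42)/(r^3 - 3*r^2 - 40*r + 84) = (r + 3)/(r + 6)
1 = 1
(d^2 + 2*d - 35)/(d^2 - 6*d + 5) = (d + 7)/(d - 1)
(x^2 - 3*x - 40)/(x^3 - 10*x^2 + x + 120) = (x + 5)/(x^2 - 2*x - 15)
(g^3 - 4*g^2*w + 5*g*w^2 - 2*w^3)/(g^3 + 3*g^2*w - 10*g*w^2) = (g^2 - 2*g*w + w^2)/(g*(g + 5*w))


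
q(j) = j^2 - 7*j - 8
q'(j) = 2*j - 7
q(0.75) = -12.69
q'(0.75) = -5.50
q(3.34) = -20.22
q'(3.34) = -0.32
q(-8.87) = 132.77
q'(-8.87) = -24.74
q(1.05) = -14.25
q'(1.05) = -4.90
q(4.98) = -18.06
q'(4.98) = 2.96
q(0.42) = -10.76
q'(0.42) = -6.16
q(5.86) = -14.68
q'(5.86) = 4.72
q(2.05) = -18.15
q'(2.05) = -2.90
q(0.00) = -8.00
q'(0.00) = -7.00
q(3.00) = -20.00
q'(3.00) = -1.00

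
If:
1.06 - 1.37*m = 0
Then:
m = 0.77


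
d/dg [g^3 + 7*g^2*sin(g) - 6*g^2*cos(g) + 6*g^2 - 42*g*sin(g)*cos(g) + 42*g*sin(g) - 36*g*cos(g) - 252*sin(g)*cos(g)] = 6*g^2*sin(g) + 7*g^2*cos(g) + 3*g^2 + 50*g*sin(g) + 30*g*cos(g) - 42*g*cos(2*g) + 12*g + 42*sin(g) - 21*sin(2*g) - 36*cos(g) - 252*cos(2*g)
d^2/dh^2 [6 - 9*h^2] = -18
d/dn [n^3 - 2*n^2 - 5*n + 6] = 3*n^2 - 4*n - 5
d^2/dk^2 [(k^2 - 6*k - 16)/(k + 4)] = 48/(k^3 + 12*k^2 + 48*k + 64)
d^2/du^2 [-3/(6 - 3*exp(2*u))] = 4*(exp(2*u) + 2)*exp(2*u)/(exp(2*u) - 2)^3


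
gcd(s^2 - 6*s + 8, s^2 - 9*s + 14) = s - 2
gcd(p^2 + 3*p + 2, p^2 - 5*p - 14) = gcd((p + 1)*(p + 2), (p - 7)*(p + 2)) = p + 2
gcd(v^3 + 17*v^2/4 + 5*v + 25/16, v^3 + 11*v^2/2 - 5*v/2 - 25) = v + 5/2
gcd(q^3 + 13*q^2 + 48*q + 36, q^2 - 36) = q + 6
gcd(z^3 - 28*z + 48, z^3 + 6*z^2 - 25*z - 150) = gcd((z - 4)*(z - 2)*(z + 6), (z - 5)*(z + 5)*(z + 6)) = z + 6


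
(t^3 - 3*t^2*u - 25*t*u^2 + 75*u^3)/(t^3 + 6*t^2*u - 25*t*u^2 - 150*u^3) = (t - 3*u)/(t + 6*u)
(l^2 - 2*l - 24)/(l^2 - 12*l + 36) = (l + 4)/(l - 6)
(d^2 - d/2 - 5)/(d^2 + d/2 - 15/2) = (d + 2)/(d + 3)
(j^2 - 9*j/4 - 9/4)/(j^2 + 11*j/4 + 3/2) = (j - 3)/(j + 2)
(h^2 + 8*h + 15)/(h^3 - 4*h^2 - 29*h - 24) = (h + 5)/(h^2 - 7*h - 8)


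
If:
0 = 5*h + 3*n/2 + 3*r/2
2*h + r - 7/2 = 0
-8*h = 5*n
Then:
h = 105/8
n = -21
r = -91/4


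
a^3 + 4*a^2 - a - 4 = (a - 1)*(a + 1)*(a + 4)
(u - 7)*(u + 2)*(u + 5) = u^3 - 39*u - 70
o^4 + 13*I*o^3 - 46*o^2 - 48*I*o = o*(o + 2*I)*(o + 3*I)*(o + 8*I)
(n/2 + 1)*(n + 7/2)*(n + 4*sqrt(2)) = n^3/2 + 11*n^2/4 + 2*sqrt(2)*n^2 + 7*n/2 + 11*sqrt(2)*n + 14*sqrt(2)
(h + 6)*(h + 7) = h^2 + 13*h + 42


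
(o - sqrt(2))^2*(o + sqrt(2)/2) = o^3 - 3*sqrt(2)*o^2/2 + sqrt(2)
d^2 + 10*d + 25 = (d + 5)^2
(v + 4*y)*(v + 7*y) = v^2 + 11*v*y + 28*y^2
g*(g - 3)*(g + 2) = g^3 - g^2 - 6*g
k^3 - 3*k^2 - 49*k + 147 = (k - 7)*(k - 3)*(k + 7)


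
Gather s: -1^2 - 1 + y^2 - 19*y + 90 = y^2 - 19*y + 88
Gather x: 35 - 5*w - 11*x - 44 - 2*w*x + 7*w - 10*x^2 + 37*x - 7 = 2*w - 10*x^2 + x*(26 - 2*w) - 16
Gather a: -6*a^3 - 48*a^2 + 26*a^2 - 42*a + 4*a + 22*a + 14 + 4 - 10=-6*a^3 - 22*a^2 - 16*a + 8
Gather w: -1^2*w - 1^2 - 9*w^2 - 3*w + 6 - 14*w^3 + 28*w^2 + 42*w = -14*w^3 + 19*w^2 + 38*w + 5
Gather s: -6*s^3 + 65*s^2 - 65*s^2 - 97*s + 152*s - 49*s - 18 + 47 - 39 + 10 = -6*s^3 + 6*s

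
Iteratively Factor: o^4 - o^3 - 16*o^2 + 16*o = (o - 4)*(o^3 + 3*o^2 - 4*o) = (o - 4)*(o + 4)*(o^2 - o) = o*(o - 4)*(o + 4)*(o - 1)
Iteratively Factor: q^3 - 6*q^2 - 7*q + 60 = (q - 5)*(q^2 - q - 12) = (q - 5)*(q + 3)*(q - 4)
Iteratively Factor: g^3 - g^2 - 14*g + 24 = (g + 4)*(g^2 - 5*g + 6) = (g - 2)*(g + 4)*(g - 3)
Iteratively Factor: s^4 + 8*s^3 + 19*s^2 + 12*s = (s + 4)*(s^3 + 4*s^2 + 3*s) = s*(s + 4)*(s^2 + 4*s + 3) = s*(s + 1)*(s + 4)*(s + 3)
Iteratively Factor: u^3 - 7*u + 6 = (u - 1)*(u^2 + u - 6) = (u - 2)*(u - 1)*(u + 3)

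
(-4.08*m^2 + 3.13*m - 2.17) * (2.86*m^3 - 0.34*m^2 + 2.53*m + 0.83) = -11.6688*m^5 + 10.339*m^4 - 17.5928*m^3 + 5.2703*m^2 - 2.8922*m - 1.8011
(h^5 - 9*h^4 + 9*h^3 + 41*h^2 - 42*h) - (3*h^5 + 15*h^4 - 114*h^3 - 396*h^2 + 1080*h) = -2*h^5 - 24*h^4 + 123*h^3 + 437*h^2 - 1122*h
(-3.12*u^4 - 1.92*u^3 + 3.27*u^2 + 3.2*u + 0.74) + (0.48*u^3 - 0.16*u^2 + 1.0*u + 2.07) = -3.12*u^4 - 1.44*u^3 + 3.11*u^2 + 4.2*u + 2.81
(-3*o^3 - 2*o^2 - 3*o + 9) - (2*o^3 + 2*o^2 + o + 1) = -5*o^3 - 4*o^2 - 4*o + 8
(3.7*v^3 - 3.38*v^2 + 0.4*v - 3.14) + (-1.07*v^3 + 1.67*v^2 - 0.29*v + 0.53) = 2.63*v^3 - 1.71*v^2 + 0.11*v - 2.61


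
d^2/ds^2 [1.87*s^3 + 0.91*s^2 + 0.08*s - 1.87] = 11.22*s + 1.82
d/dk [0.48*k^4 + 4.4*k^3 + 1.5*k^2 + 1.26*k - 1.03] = 1.92*k^3 + 13.2*k^2 + 3.0*k + 1.26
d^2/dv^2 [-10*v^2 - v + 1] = -20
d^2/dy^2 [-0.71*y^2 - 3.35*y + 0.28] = -1.42000000000000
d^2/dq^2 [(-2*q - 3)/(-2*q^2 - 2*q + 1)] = 4*(2*(2*q + 1)^2*(2*q + 3) - (6*q + 5)*(2*q^2 + 2*q - 1))/(2*q^2 + 2*q - 1)^3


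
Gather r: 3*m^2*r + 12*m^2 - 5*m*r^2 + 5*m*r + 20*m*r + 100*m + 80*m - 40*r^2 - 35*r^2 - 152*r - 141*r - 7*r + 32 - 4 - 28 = 12*m^2 + 180*m + r^2*(-5*m - 75) + r*(3*m^2 + 25*m - 300)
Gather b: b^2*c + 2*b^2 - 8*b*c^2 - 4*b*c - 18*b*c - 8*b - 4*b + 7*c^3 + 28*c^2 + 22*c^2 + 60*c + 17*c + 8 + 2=b^2*(c + 2) + b*(-8*c^2 - 22*c - 12) + 7*c^3 + 50*c^2 + 77*c + 10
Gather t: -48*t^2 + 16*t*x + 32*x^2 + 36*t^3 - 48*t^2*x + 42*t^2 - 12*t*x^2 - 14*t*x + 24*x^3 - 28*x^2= 36*t^3 + t^2*(-48*x - 6) + t*(-12*x^2 + 2*x) + 24*x^3 + 4*x^2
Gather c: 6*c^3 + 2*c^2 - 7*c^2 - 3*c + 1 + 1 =6*c^3 - 5*c^2 - 3*c + 2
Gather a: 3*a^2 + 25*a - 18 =3*a^2 + 25*a - 18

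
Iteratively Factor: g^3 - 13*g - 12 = (g + 1)*(g^2 - g - 12) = (g + 1)*(g + 3)*(g - 4)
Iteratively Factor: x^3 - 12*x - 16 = (x - 4)*(x^2 + 4*x + 4) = (x - 4)*(x + 2)*(x + 2)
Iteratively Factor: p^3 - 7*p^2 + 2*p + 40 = (p - 4)*(p^2 - 3*p - 10) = (p - 4)*(p + 2)*(p - 5)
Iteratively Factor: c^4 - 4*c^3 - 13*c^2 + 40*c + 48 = (c - 4)*(c^3 - 13*c - 12) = (c - 4)*(c + 3)*(c^2 - 3*c - 4) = (c - 4)^2*(c + 3)*(c + 1)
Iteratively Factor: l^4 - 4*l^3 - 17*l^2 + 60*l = (l)*(l^3 - 4*l^2 - 17*l + 60) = l*(l - 3)*(l^2 - l - 20) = l*(l - 5)*(l - 3)*(l + 4)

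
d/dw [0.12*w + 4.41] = 0.120000000000000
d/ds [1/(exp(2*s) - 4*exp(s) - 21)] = 2*(2 - exp(s))*exp(s)/(-exp(2*s) + 4*exp(s) + 21)^2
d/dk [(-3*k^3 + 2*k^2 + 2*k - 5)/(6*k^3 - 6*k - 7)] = (-12*k^4 + 12*k^3 + 141*k^2 - 28*k - 44)/(36*k^6 - 72*k^4 - 84*k^3 + 36*k^2 + 84*k + 49)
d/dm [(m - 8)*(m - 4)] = 2*m - 12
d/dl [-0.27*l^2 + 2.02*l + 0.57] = 2.02 - 0.54*l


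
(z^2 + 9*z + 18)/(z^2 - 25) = (z^2 + 9*z + 18)/(z^2 - 25)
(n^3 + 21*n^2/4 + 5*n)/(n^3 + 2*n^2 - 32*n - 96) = n*(4*n + 5)/(4*(n^2 - 2*n - 24))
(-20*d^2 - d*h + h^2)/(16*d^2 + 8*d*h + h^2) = (-5*d + h)/(4*d + h)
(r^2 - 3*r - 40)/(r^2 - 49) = (r^2 - 3*r - 40)/(r^2 - 49)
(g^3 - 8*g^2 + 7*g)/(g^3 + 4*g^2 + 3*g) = (g^2 - 8*g + 7)/(g^2 + 4*g + 3)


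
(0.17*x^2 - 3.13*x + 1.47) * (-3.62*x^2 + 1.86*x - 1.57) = -0.6154*x^4 + 11.6468*x^3 - 11.4101*x^2 + 7.6483*x - 2.3079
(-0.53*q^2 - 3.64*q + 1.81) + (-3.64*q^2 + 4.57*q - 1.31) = -4.17*q^2 + 0.93*q + 0.5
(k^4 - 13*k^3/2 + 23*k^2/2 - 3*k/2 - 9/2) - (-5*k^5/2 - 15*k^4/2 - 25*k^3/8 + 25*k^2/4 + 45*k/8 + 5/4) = 5*k^5/2 + 17*k^4/2 - 27*k^3/8 + 21*k^2/4 - 57*k/8 - 23/4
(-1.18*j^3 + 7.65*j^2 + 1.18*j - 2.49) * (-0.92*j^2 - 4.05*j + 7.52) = 1.0856*j^5 - 2.259*j^4 - 40.9417*j^3 + 55.0398*j^2 + 18.9581*j - 18.7248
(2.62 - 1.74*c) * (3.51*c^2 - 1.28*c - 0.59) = -6.1074*c^3 + 11.4234*c^2 - 2.327*c - 1.5458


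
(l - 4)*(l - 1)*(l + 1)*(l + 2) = l^4 - 2*l^3 - 9*l^2 + 2*l + 8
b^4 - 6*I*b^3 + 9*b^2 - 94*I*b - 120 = (b - 5*I)*(b - 3*I)*(b - 2*I)*(b + 4*I)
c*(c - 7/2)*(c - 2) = c^3 - 11*c^2/2 + 7*c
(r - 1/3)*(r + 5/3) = r^2 + 4*r/3 - 5/9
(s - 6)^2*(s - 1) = s^3 - 13*s^2 + 48*s - 36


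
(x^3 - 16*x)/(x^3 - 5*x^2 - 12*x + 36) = x*(x^2 - 16)/(x^3 - 5*x^2 - 12*x + 36)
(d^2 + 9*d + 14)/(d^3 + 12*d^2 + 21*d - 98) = (d + 2)/(d^2 + 5*d - 14)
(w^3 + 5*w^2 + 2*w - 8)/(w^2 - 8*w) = (w^3 + 5*w^2 + 2*w - 8)/(w*(w - 8))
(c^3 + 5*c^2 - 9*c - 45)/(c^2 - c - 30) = (c^2 - 9)/(c - 6)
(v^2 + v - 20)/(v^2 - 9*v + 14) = (v^2 + v - 20)/(v^2 - 9*v + 14)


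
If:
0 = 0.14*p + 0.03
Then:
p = -0.21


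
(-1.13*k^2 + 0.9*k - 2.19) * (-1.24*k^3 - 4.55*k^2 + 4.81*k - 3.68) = 1.4012*k^5 + 4.0255*k^4 - 6.8147*k^3 + 18.4519*k^2 - 13.8459*k + 8.0592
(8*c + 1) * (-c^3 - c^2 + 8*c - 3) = -8*c^4 - 9*c^3 + 63*c^2 - 16*c - 3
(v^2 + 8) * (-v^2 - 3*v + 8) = -v^4 - 3*v^3 - 24*v + 64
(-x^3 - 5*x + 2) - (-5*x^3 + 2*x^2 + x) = 4*x^3 - 2*x^2 - 6*x + 2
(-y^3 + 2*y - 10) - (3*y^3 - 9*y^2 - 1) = -4*y^3 + 9*y^2 + 2*y - 9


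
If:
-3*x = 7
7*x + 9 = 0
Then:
No Solution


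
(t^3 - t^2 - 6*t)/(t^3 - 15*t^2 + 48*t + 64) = t*(t^2 - t - 6)/(t^3 - 15*t^2 + 48*t + 64)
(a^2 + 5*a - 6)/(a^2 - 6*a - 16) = (-a^2 - 5*a + 6)/(-a^2 + 6*a + 16)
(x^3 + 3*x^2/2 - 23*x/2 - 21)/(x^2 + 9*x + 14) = (2*x^2 - x - 21)/(2*(x + 7))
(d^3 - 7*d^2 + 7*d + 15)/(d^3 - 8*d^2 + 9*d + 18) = (d - 5)/(d - 6)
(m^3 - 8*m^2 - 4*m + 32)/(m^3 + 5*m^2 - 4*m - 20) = (m - 8)/(m + 5)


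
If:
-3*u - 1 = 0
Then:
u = -1/3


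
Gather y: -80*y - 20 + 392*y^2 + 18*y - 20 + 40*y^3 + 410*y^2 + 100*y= 40*y^3 + 802*y^2 + 38*y - 40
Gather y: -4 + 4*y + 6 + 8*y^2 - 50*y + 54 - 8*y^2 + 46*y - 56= 0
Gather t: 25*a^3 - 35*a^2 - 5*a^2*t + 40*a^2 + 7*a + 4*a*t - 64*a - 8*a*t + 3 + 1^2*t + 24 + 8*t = 25*a^3 + 5*a^2 - 57*a + t*(-5*a^2 - 4*a + 9) + 27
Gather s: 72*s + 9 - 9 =72*s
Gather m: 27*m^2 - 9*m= 27*m^2 - 9*m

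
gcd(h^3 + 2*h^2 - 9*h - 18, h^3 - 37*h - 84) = h + 3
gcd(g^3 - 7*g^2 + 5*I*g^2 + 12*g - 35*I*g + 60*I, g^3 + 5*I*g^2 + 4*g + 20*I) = g + 5*I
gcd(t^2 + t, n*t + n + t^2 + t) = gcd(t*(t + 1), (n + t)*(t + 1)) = t + 1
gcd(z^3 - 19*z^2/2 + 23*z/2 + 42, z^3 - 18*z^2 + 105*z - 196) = z^2 - 11*z + 28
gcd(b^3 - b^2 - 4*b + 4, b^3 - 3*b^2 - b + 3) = b - 1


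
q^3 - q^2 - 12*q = q*(q - 4)*(q + 3)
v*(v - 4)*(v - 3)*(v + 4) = v^4 - 3*v^3 - 16*v^2 + 48*v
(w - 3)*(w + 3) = w^2 - 9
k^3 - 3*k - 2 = (k - 2)*(k + 1)^2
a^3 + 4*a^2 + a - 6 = (a - 1)*(a + 2)*(a + 3)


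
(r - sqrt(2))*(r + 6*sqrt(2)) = r^2 + 5*sqrt(2)*r - 12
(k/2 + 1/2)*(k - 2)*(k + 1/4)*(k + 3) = k^4/2 + 9*k^3/8 - 9*k^2/4 - 29*k/8 - 3/4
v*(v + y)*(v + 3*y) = v^3 + 4*v^2*y + 3*v*y^2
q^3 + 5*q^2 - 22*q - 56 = (q - 4)*(q + 2)*(q + 7)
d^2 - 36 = (d - 6)*(d + 6)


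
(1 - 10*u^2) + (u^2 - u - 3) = -9*u^2 - u - 2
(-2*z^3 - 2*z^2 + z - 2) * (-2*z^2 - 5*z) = 4*z^5 + 14*z^4 + 8*z^3 - z^2 + 10*z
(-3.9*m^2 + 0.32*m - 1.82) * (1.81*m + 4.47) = -7.059*m^3 - 16.8538*m^2 - 1.8638*m - 8.1354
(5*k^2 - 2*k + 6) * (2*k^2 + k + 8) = 10*k^4 + k^3 + 50*k^2 - 10*k + 48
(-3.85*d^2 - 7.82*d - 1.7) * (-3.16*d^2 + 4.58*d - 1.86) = 12.166*d^4 + 7.0782*d^3 - 23.2826*d^2 + 6.7592*d + 3.162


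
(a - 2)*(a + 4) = a^2 + 2*a - 8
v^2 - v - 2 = (v - 2)*(v + 1)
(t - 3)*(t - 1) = t^2 - 4*t + 3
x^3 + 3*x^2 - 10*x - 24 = (x - 3)*(x + 2)*(x + 4)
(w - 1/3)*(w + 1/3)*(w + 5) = w^3 + 5*w^2 - w/9 - 5/9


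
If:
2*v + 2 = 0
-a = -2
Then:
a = 2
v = -1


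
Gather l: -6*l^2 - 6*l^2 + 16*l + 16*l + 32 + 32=-12*l^2 + 32*l + 64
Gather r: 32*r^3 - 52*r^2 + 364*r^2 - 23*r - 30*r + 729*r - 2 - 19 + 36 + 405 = 32*r^3 + 312*r^2 + 676*r + 420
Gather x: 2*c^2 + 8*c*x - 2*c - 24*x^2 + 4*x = 2*c^2 - 2*c - 24*x^2 + x*(8*c + 4)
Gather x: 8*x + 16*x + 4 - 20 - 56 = 24*x - 72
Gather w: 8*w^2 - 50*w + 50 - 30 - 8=8*w^2 - 50*w + 12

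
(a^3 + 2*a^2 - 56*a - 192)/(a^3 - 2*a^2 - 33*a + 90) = (a^2 - 4*a - 32)/(a^2 - 8*a + 15)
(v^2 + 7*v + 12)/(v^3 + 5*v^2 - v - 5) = (v^2 + 7*v + 12)/(v^3 + 5*v^2 - v - 5)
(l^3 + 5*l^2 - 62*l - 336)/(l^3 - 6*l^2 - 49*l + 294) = (l^2 - 2*l - 48)/(l^2 - 13*l + 42)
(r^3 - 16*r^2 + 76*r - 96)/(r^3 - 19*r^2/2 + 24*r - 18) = 2*(r - 8)/(2*r - 3)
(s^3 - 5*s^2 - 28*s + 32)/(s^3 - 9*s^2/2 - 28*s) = 2*(s^2 + 3*s - 4)/(s*(2*s + 7))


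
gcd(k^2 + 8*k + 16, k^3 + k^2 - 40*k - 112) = k^2 + 8*k + 16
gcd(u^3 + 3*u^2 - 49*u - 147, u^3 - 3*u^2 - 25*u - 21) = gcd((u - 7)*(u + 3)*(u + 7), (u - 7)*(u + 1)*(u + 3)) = u^2 - 4*u - 21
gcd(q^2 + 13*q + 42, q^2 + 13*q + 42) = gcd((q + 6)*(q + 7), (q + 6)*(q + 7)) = q^2 + 13*q + 42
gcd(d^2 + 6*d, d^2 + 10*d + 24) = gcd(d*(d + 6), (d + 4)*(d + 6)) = d + 6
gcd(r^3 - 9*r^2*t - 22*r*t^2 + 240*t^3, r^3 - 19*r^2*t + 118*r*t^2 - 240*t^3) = r^2 - 14*r*t + 48*t^2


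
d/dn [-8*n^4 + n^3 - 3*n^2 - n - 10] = -32*n^3 + 3*n^2 - 6*n - 1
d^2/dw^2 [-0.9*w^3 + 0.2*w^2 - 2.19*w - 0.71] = 0.4 - 5.4*w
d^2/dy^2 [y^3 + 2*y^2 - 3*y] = 6*y + 4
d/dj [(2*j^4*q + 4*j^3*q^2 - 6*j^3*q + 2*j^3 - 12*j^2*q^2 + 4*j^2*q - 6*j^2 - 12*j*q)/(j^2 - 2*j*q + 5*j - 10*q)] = 2*(-j*(2*j - 2*q + 5)*(j^3*q + 2*j^2*q^2 - 3*j^2*q + j^2 - 6*j*q^2 + 2*j*q - 3*j - 6*q) + (j^2 - 2*j*q + 5*j - 10*q)*(4*j^3*q + 6*j^2*q^2 - 9*j^2*q + 3*j^2 - 12*j*q^2 + 4*j*q - 6*j - 6*q))/(j^2 - 2*j*q + 5*j - 10*q)^2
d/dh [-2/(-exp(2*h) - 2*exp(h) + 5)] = -4*(exp(h) + 1)*exp(h)/(exp(2*h) + 2*exp(h) - 5)^2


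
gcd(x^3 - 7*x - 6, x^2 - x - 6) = x^2 - x - 6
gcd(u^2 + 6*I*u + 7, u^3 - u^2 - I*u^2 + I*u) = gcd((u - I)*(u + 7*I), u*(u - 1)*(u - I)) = u - I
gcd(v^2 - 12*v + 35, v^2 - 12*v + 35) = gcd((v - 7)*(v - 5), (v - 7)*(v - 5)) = v^2 - 12*v + 35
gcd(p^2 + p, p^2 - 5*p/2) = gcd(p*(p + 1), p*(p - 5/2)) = p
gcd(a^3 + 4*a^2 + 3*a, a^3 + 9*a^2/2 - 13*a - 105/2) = a + 3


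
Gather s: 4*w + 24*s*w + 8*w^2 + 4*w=24*s*w + 8*w^2 + 8*w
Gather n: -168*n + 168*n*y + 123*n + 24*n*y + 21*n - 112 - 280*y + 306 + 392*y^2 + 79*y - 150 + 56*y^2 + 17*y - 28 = n*(192*y - 24) + 448*y^2 - 184*y + 16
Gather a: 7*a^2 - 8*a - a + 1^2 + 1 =7*a^2 - 9*a + 2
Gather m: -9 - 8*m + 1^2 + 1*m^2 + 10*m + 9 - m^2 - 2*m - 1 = 0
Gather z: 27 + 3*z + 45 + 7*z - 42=10*z + 30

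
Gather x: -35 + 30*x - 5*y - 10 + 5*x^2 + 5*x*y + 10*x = 5*x^2 + x*(5*y + 40) - 5*y - 45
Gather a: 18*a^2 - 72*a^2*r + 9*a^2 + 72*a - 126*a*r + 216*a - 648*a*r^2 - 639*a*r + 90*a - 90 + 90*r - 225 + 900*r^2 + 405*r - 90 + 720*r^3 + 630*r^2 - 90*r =a^2*(27 - 72*r) + a*(-648*r^2 - 765*r + 378) + 720*r^3 + 1530*r^2 + 405*r - 405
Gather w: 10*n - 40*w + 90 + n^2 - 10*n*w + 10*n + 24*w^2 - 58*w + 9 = n^2 + 20*n + 24*w^2 + w*(-10*n - 98) + 99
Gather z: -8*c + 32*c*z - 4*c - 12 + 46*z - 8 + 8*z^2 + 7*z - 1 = -12*c + 8*z^2 + z*(32*c + 53) - 21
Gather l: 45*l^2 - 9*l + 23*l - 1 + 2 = 45*l^2 + 14*l + 1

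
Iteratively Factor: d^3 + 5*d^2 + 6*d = (d + 2)*(d^2 + 3*d) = (d + 2)*(d + 3)*(d)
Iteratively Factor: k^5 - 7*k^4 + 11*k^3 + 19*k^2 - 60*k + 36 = (k - 1)*(k^4 - 6*k^3 + 5*k^2 + 24*k - 36) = (k - 3)*(k - 1)*(k^3 - 3*k^2 - 4*k + 12) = (k - 3)*(k - 1)*(k + 2)*(k^2 - 5*k + 6) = (k - 3)^2*(k - 1)*(k + 2)*(k - 2)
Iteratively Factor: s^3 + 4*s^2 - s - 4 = (s + 1)*(s^2 + 3*s - 4) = (s + 1)*(s + 4)*(s - 1)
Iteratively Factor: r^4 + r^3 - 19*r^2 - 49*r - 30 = (r - 5)*(r^3 + 6*r^2 + 11*r + 6) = (r - 5)*(r + 2)*(r^2 + 4*r + 3) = (r - 5)*(r + 2)*(r + 3)*(r + 1)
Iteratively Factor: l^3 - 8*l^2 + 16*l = (l - 4)*(l^2 - 4*l) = (l - 4)^2*(l)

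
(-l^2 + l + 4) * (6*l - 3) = -6*l^3 + 9*l^2 + 21*l - 12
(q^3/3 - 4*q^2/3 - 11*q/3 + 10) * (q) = q^4/3 - 4*q^3/3 - 11*q^2/3 + 10*q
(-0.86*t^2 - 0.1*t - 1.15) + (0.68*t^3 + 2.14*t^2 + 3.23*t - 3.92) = 0.68*t^3 + 1.28*t^2 + 3.13*t - 5.07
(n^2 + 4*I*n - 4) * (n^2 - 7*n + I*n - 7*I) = n^4 - 7*n^3 + 5*I*n^3 - 8*n^2 - 35*I*n^2 + 56*n - 4*I*n + 28*I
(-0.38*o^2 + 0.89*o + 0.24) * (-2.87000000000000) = 1.0906*o^2 - 2.5543*o - 0.6888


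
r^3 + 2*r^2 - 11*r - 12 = (r - 3)*(r + 1)*(r + 4)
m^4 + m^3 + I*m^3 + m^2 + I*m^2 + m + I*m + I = (m + 1)*(m - I)*(m + I)^2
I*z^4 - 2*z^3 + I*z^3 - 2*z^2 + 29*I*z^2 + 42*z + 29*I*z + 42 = (z - 3*I)*(z - 2*I)*(z + 7*I)*(I*z + I)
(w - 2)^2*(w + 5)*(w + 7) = w^4 + 8*w^3 - 9*w^2 - 92*w + 140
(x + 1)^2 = x^2 + 2*x + 1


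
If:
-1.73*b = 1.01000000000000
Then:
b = -0.58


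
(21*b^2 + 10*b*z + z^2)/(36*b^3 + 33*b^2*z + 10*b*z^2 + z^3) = (7*b + z)/(12*b^2 + 7*b*z + z^2)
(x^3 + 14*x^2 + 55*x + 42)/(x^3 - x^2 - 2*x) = (x^2 + 13*x + 42)/(x*(x - 2))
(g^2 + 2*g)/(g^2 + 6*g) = (g + 2)/(g + 6)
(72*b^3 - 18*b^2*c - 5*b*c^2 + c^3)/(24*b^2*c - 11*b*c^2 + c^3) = (24*b^2 + 2*b*c - c^2)/(c*(8*b - c))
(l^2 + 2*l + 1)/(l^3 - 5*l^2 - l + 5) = (l + 1)/(l^2 - 6*l + 5)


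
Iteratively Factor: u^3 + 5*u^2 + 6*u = (u)*(u^2 + 5*u + 6) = u*(u + 2)*(u + 3)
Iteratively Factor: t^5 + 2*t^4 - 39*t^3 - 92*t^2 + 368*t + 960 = (t + 4)*(t^4 - 2*t^3 - 31*t^2 + 32*t + 240) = (t - 5)*(t + 4)*(t^3 + 3*t^2 - 16*t - 48) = (t - 5)*(t + 4)^2*(t^2 - t - 12) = (t - 5)*(t + 3)*(t + 4)^2*(t - 4)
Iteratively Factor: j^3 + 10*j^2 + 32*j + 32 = (j + 4)*(j^2 + 6*j + 8) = (j + 2)*(j + 4)*(j + 4)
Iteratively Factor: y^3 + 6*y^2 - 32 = (y + 4)*(y^2 + 2*y - 8) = (y - 2)*(y + 4)*(y + 4)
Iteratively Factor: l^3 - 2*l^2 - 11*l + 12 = (l + 3)*(l^2 - 5*l + 4) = (l - 1)*(l + 3)*(l - 4)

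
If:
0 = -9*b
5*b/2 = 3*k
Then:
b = 0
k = 0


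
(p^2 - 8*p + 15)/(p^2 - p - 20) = (p - 3)/(p + 4)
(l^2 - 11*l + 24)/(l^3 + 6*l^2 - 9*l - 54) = (l - 8)/(l^2 + 9*l + 18)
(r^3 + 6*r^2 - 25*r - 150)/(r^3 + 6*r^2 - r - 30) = (r^2 + r - 30)/(r^2 + r - 6)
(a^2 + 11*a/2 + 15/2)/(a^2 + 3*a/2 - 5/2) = (a + 3)/(a - 1)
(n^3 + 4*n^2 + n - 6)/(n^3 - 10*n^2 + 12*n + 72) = (n^2 + 2*n - 3)/(n^2 - 12*n + 36)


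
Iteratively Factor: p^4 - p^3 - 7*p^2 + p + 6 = (p - 3)*(p^3 + 2*p^2 - p - 2) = (p - 3)*(p + 2)*(p^2 - 1) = (p - 3)*(p - 1)*(p + 2)*(p + 1)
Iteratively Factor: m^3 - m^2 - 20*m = (m)*(m^2 - m - 20) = m*(m + 4)*(m - 5)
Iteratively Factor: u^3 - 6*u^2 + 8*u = (u - 2)*(u^2 - 4*u) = (u - 4)*(u - 2)*(u)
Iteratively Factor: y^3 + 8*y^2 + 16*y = (y + 4)*(y^2 + 4*y) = (y + 4)^2*(y)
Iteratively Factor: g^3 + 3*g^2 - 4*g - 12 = (g + 2)*(g^2 + g - 6) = (g + 2)*(g + 3)*(g - 2)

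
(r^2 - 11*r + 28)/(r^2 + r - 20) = (r - 7)/(r + 5)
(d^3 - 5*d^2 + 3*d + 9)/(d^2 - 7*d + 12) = (d^2 - 2*d - 3)/(d - 4)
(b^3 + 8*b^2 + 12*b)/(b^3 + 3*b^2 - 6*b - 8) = b*(b^2 + 8*b + 12)/(b^3 + 3*b^2 - 6*b - 8)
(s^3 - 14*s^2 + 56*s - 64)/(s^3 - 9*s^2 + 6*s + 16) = (s - 4)/(s + 1)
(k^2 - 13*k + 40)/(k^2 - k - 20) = (k - 8)/(k + 4)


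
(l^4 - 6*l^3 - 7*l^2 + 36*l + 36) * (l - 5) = l^5 - 11*l^4 + 23*l^3 + 71*l^2 - 144*l - 180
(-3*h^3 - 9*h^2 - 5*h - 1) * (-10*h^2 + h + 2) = 30*h^5 + 87*h^4 + 35*h^3 - 13*h^2 - 11*h - 2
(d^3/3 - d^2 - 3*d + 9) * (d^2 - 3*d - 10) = d^5/3 - 2*d^4 - 10*d^3/3 + 28*d^2 + 3*d - 90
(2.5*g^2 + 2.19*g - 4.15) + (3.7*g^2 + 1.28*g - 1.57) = 6.2*g^2 + 3.47*g - 5.72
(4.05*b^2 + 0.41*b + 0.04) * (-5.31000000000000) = -21.5055*b^2 - 2.1771*b - 0.2124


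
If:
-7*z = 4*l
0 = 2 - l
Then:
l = 2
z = -8/7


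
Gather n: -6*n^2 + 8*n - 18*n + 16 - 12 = -6*n^2 - 10*n + 4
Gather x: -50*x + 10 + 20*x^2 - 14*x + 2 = 20*x^2 - 64*x + 12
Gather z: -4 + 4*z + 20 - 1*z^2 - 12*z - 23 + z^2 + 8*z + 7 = 0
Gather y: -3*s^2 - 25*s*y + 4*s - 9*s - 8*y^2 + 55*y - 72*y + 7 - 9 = -3*s^2 - 5*s - 8*y^2 + y*(-25*s - 17) - 2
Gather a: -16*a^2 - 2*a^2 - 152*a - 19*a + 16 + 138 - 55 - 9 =-18*a^2 - 171*a + 90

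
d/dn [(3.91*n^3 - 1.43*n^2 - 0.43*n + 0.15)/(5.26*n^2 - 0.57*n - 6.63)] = (20.5666*n^4 - 4.4574*n^3 - 74.693*n^2 + 17.3838*n + 2.9364)/(27.6676*n^4 - 5.9964*n^3 - 69.4227*n^2 + 7.5582*n + 43.9569)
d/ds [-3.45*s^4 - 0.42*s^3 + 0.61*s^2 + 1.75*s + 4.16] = -13.8*s^3 - 1.26*s^2 + 1.22*s + 1.75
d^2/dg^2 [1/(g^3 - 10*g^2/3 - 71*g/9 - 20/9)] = 18*(3*(10 - 9*g)*(-9*g^3 + 30*g^2 + 71*g + 20) - (-27*g^2 + 60*g + 71)^2)/(-9*g^3 + 30*g^2 + 71*g + 20)^3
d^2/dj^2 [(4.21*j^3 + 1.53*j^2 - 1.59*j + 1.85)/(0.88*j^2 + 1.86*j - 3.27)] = (1.4210854715202e-14*j^4 + 45.888024*j^3 - 118.624164*j^2 + 260.81883*j + 36.826518)/(0.681472*j^6 + 4.321152*j^5 + 1.53648*j^4 - 25.67916*j^3 - 5.70942000000001*j^2 + 59.666382*j - 34.965783)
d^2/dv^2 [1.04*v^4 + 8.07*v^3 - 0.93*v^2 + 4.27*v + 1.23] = 12.48*v^2 + 48.42*v - 1.86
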